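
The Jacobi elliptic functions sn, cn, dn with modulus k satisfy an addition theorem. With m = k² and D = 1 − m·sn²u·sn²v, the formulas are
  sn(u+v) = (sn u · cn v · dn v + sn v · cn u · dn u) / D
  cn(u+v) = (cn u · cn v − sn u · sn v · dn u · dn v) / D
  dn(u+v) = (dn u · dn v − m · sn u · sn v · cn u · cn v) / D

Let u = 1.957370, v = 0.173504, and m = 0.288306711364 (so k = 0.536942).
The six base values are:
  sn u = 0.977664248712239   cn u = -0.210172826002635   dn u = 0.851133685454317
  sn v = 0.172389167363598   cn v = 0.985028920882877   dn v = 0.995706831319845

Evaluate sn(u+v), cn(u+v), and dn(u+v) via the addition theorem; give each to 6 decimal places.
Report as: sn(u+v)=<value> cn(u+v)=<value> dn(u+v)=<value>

sn(u+v)=0.935718 cn(u+v)=-0.352748 dn(u+v)=0.864620

m = k² = 0.288306711364
D = 1 − m·sn²u·sn²v = 0.9918105607682196
sn(u+v) = (sn u·cn v·dn v + sn v·cn u·dn u)/D = 0.9280552542855425/0.9918105607682196 = 0.9357182621313342
cn(u+v) = (cn u·cn v − sn u·sn v·dn u·dn v)/D = -0.3498594481279122/0.9918105607682196 = -0.3527482585554686
dn(u+v) = (dn u·dn v − m·sn u·sn v·cn u·cn v)/D = 0.8575392085702392/0.9918105607682196 = 0.8646199612010798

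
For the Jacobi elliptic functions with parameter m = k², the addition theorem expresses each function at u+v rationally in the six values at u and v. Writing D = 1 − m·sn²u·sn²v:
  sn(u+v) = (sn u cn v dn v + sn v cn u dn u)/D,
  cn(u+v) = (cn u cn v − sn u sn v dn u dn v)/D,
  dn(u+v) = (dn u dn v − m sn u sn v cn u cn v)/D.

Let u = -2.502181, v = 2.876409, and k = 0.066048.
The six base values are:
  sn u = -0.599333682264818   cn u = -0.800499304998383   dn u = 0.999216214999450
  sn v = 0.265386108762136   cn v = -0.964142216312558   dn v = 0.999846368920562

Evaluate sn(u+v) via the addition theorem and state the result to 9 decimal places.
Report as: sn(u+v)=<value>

m = k² = 0.004362338304
D = 1 − m·sn²u·sn²v = 0.9998896396454987
sn(u+v) = (sn u·cn v·dn v + sn v·cn u·dn u)/D = 0.365479242859436/0.9998896396454987 = 0.3655195817300529

sn(u+v)=0.365519582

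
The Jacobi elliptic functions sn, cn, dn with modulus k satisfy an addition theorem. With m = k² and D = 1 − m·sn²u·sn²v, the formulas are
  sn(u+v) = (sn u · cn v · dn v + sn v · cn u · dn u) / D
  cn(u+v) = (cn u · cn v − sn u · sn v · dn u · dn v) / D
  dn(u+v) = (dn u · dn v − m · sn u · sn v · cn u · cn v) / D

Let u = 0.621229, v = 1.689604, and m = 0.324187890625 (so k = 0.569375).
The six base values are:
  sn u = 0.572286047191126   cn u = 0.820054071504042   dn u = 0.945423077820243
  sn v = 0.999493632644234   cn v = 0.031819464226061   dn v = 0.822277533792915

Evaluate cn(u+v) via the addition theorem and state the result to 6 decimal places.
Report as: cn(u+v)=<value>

cn(u+v)=-0.468242

m = k² = 0.324187890625
D = 1 − m·sn²u·sn²v = 0.8939322961654597
cn(u+v) = (cn u·cn v − sn u·sn v·dn u·dn v)/D = -0.4185763012033233/0.8939322961654597 = -0.4682416140448384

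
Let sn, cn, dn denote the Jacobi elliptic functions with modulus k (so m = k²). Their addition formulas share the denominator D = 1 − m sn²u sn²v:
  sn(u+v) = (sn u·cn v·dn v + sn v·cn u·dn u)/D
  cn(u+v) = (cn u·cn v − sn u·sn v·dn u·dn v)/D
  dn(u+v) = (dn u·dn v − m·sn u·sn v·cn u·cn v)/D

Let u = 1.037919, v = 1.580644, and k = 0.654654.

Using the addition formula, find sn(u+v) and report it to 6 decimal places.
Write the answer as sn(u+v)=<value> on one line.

sn(u+v)=0.797118

sn u = 0.827108889379065, cn u = 0.562041711183547, dn u = 0.8407199797691153
sn v = 0.9864578200550092, cn v = 0.1640151494597959, dn v = 0.7635162989122297
m = k² = 0.428571859716
D = 1 − m·sn²u·sn²v = 0.714697177288085
sn(u+v) = (sn u·cn v·dn v + sn v·cn u·dn u)/D = 0.5696981397110277/0.714697177288085 = 0.7971182170786577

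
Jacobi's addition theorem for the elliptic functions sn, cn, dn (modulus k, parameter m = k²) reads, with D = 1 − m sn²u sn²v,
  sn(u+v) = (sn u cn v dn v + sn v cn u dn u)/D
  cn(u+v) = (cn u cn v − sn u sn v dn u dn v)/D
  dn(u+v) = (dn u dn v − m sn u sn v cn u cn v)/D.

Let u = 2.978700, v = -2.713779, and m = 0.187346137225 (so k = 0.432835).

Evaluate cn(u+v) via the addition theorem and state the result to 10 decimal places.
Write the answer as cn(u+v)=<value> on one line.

sn u = 0.3210353813690231, cn u = -0.9470672013691773, dn u = 0.9902986473293514
sn v = -0.5536752201197927, cn v = -0.8327327005860279, dn v = 0.9708593465777965
m = k² = 0.187346137225
D = 1 − m·sn²u·sn²v = 0.9940808313455051
cn(u+v) = (cn u·cn v − sn u·sn v·dn u·dn v)/D = 0.9595492733126979/0.9940808313455051 = 0.9652628267803251

cn(u+v)=0.9652628268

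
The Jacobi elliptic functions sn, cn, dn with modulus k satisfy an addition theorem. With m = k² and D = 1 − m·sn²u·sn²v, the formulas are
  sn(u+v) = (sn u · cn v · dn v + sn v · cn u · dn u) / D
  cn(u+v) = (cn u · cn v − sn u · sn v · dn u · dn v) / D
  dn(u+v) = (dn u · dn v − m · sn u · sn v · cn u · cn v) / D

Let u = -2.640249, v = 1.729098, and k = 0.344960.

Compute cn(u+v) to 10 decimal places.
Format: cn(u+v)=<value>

cn(u+v)=0.6228037866

sn u = -0.562675165558674, cn u = -0.8266780861154593, dn u = 0.9809816639324521
sn v = 0.9948488934395027, cn v = -0.1013690249642219, dn v = 0.9392685332358987
m = k² = 0.1189974016
D = 1 − m·sn²u·sn²v = 0.9627121609297777
cn(u+v) = (cn u·cn v − sn u·sn v·dn u·dn v)/D = 0.5995807792377659/0.9627121609297777 = 0.6228037866050189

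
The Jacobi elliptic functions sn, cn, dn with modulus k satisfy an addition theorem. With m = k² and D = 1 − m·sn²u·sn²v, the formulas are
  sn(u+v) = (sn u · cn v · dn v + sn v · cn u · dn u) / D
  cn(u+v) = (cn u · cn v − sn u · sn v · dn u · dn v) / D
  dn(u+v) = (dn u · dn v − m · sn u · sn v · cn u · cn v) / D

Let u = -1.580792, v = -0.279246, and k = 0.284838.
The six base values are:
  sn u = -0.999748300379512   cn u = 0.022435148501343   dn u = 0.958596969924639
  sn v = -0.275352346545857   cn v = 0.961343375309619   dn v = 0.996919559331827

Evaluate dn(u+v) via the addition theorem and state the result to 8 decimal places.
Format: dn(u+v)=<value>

dn(u+v)=0.96107131

m = k² = 0.081132686244
D = 1 − m·sn²u·sn²v = 0.9938517039948328
dn(u+v) = (dn u·dn v − m·sn u·sn v·cn u·cn v)/D = 0.9551623620106726/0.9938517039948328 = 0.9610713129246078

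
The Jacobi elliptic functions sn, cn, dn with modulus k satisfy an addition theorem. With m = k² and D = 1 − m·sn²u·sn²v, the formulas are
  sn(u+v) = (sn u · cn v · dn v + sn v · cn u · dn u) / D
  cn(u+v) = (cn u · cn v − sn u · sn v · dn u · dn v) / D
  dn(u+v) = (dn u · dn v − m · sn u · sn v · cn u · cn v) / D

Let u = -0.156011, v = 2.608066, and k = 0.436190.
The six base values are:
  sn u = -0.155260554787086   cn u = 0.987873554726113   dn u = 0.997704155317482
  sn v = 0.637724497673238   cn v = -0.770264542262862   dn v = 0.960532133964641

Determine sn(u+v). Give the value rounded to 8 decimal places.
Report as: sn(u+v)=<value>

m = k² = 0.1902617161
D = 1 − m·sn²u·sn²v = 0.9981347378493343
sn(u+v) = (sn u·cn v·dn v + sn v·cn u·dn u)/D = 0.7434164755463701/0.9981347378493343 = 0.7448057334906491

sn(u+v)=0.74480573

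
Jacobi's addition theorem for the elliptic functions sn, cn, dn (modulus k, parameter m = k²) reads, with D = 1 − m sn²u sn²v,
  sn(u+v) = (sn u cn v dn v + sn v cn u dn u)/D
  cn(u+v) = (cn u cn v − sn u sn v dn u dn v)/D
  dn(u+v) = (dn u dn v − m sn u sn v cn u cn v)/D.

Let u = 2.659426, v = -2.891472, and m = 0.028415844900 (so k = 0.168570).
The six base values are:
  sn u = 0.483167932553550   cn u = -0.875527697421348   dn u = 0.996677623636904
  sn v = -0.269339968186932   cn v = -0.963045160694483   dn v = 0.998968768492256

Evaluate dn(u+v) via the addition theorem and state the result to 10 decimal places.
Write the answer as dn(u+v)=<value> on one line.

m = k² = 0.0284158449
D = 1 − m·sn²u·sn²v = 0.9995187636898241
dn(u+v) = (dn u·dn v − m·sn u·sn v·cn u·cn v)/D = 0.9987678176431807/0.9995187636898241 = 0.9992486923968578

dn(u+v)=0.9992486924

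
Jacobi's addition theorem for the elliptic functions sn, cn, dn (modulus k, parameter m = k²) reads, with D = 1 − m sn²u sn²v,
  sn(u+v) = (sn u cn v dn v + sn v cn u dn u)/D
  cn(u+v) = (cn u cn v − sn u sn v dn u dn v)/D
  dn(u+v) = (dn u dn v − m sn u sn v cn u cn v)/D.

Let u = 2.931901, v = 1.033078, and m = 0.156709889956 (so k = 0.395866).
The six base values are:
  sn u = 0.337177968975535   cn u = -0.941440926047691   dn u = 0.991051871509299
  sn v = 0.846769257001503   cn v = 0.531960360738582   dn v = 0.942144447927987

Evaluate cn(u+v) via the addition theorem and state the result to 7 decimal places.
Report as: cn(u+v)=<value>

cn(u+v)=-0.7773257

m = k² = 0.156709889956
D = 1 − m·sn²u·sn²v = 0.9872254694176931
cn(u+v) = (cn u·cn v − sn u·sn v·dn u·dn v)/D = -0.7673957538006033/0.9872254694176931 = -0.7773257250476383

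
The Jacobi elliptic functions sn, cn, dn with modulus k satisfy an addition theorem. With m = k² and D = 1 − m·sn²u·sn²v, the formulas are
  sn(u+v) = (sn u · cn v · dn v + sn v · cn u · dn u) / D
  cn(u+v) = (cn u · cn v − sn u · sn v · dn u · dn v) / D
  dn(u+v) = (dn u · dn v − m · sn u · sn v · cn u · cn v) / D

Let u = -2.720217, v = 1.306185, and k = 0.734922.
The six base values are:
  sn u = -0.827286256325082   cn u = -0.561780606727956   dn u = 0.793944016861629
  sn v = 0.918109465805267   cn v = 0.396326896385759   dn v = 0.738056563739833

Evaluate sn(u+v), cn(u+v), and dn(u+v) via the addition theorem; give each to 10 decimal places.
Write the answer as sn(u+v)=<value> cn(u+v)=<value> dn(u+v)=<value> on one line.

sn(u+v)=-0.9463661318 cn(u+v)=0.3230961847 dn(u+v)=0.7185209747

m = k² = 0.540110346084
D = 1 − m·sn²u·sn²v = 0.6884103341302962
sn(u+v) = (sn u·cn v·dn v + sn v·cn u·dn u)/D = -0.6514882250157482/0.6884103341302962 = -0.9463661318199217
cn(u+v) = (cn u·cn v − sn u·sn v·dn u·dn v)/D = 0.2224227524405178/0.6884103341302962 = 0.3230961846636364
dn(u+v) = (dn u·dn v − m·sn u·sn v·cn u·cn v)/D = 0.4946372642920312/0.6884103341302962 = 0.7185209747278586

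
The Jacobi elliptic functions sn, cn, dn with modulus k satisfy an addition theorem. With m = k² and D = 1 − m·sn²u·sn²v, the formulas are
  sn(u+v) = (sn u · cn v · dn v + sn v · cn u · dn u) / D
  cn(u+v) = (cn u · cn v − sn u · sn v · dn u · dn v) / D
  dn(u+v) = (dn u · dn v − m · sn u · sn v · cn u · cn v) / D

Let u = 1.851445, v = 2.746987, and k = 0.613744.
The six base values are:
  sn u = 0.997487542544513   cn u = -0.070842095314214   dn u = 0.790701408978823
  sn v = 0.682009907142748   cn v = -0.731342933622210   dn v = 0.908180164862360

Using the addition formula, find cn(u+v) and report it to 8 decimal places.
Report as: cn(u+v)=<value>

m = k² = 0.376681697536
D = 1 − m·sn²u·sn²v = 0.8256705151061397
cn(u+v) = (cn u·cn v − sn u·sn v·dn u·dn v)/D = -0.4367105174253945/0.8256705151061397 = -0.5289162074162906

cn(u+v)=-0.52891621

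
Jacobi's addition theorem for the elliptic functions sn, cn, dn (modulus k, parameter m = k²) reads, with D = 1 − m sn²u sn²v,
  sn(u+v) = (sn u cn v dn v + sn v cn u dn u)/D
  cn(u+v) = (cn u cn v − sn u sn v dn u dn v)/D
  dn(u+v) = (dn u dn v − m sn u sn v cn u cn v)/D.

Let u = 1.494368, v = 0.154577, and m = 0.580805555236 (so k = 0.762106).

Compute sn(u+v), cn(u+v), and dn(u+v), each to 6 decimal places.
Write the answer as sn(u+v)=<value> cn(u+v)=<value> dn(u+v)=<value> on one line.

sn u = 0.9591724106942568, cn u = 0.282822005089717, dn u = 0.6823870499603439
sn v = 0.1536108018024561, cn v = 0.9881314292995677, dn v = 0.9931239350678908
m = k² = 0.580805555236
D = 1 − m·sn²u·sn²v = 0.9873913778414608
sn(u+v) = (sn u·cn v·dn v + sn v·cn u·dn u)/D = 0.9709173249152919/0.9873913778414608 = 0.9833155795200655
cn(u+v) = (cn u·cn v − sn u·sn v·dn u·dn v)/D = 0.1796142567141924/0.9873913778414608 = 0.1819078642420877
dn(u+v) = (dn u·dn v − m·sn u·sn v·cn u·cn v)/D = 0.6537795422050408/0.9873913778414608 = 0.6621280647946007

sn(u+v)=0.983316 cn(u+v)=0.181908 dn(u+v)=0.662128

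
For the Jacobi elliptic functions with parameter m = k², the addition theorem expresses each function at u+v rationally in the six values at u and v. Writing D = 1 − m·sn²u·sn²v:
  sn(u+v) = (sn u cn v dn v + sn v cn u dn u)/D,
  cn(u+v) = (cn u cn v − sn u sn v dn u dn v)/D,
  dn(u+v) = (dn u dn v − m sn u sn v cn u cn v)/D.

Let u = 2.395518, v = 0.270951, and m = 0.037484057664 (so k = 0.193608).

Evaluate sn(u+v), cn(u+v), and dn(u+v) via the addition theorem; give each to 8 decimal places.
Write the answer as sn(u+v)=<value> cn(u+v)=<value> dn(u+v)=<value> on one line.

sn u = 0.6986900586076386, cn u = -0.7154244907765281, dn u = 0.9908085032488201
sn v = 0.2675298845242342, cn v = 0.9635495632744846, dn v = 0.9986576901330736
m = k² = 0.037484057664
D = 1 − m·sn²u·sn²v = 0.9986903346747432
sn(u+v) = (sn u·cn v·dn v + sn v·cn u·dn u)/D = 0.4826806250957793/0.9986903346747432 = 0.4833136041643782
cn(u+v) = (cn u·cn v − sn u·sn v·dn u·dn v)/D = -0.8743007484440914/0.9986903346747432 = -0.8754472914057355
dn(u+v) = (dn u·dn v − m·sn u·sn v·cn u·cn v)/D = 0.994308466653294/0.9986903346747432 = 0.9956123856722051

sn(u+v)=0.48331360 cn(u+v)=-0.87544729 dn(u+v)=0.99561239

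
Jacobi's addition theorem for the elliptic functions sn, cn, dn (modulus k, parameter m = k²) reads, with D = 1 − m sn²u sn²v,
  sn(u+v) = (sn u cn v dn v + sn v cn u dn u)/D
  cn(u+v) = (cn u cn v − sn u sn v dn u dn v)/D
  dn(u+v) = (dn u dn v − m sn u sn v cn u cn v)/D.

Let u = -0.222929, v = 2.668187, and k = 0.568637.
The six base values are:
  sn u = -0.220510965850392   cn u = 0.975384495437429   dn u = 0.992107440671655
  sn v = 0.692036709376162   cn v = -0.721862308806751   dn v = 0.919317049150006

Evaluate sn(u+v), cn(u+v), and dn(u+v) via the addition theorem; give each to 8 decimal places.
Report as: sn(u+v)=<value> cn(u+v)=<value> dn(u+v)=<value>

sn(u+v)=0.82220103 cn(u+v)=-0.56919721 dn(u+v)=0.88397513

m = k² = 0.323348037769
D = 1 − m·sn²u·sn²v = 0.9924701057402505
sn(u+v) = (sn u·cn v·dn v + sn v·cn u·dn u)/D = 0.8160099436437501/0.9924701057402505 = 0.8222010304633965
cn(u+v) = (cn u·cn v − sn u·sn v·dn u·dn v)/D = -0.5649112166195568/0.9924701057402505 = -0.5691972114346036
dn(u+v) = (dn u·dn v − m·sn u·sn v·cn u·cn v)/D = 0.8773188886709435/0.9924701057402505 = 0.8839751279123722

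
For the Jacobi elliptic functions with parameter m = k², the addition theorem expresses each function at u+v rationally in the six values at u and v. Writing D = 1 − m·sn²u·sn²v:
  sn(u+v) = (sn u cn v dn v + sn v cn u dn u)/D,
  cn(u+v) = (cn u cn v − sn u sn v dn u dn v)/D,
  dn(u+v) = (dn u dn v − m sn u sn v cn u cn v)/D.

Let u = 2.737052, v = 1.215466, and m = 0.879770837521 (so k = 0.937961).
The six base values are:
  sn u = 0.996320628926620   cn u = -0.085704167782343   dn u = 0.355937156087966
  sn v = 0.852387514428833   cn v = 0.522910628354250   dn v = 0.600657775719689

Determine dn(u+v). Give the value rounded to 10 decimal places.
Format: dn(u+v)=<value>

dn(u+v)=0.6765813269

m = k² = 0.879770837521
D = 1 − m·sn²u·sn²v = 0.3654848933581383
dn(u+v) = (dn u·dn v − m·sn u·sn v·cn u·cn v)/D = 0.2472802541000854/0.3654848933581383 = 0.676581326872451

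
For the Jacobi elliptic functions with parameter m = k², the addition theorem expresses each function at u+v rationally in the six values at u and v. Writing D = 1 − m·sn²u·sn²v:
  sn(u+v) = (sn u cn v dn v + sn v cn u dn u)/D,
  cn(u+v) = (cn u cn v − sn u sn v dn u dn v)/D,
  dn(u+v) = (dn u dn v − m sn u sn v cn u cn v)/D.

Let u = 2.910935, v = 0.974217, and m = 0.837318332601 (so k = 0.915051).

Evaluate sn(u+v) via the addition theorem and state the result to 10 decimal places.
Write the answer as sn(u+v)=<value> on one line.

sn(u+v)=0.6832568662

sn u = 0.9724057341572025, cn u = -0.2332961383696526, dn u = 0.456349061706816
sn v = 0.7636672129611283, cn v = 0.6456100896424891, dn v = 0.7153225293526562
m = k² = 0.837318332601
D = 1 − m·sn²u·sn²v = 0.5382638126650603
sn(u+v) = (sn u·cn v·dn v + sn v·cn u·dn u)/D = 0.3677724458160563/0.5382638126650603 = 0.6832568661733649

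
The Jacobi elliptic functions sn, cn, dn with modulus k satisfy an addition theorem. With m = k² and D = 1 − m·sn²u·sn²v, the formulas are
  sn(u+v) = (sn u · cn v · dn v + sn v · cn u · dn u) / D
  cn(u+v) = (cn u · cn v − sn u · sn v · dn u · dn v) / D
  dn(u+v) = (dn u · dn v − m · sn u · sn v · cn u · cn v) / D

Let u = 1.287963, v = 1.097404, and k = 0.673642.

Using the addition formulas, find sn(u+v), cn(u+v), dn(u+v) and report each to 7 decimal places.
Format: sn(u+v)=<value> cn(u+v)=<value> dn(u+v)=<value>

sn u = 0.9214903870704261, cn u = 0.3884011670126601, dn u = 0.7840049060128683
sn v = 0.8517344336827233, cn v = 0.5239737154468443, dn v = 0.819020617590822
m = k² = 0.453793544164
D = 1 − m·sn²u·sn²v = 0.7204571802892829
sn(u+v) = (sn u·cn v·dn v + sn v·cn u·dn u)/D = 0.6548135535494999/0.7204571802892829 = 0.9088861509945321
cn(u+v) = (cn u·cn v − sn u·sn v·dn u·dn v)/D = -0.30046257457171/0.7204571802892829 = -0.4170443196236398
dn(u+v) = (dn u·dn v − m·sn u·sn v·cn u·cn v)/D = 0.5696319814641046/0.7204571802892829 = 0.7906534864922606

sn(u+v)=0.9088862 cn(u+v)=-0.4170443 dn(u+v)=0.7906535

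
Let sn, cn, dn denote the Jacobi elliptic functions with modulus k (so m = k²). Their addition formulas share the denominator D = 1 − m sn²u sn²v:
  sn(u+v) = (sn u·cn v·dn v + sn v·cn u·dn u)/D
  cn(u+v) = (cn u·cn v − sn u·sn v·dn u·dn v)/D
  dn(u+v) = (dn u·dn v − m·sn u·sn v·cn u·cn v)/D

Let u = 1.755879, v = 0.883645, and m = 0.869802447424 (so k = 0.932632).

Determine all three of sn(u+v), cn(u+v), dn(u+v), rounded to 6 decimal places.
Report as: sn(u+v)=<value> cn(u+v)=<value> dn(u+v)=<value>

sn(u+v)=0.997753 cn(u+v)=-0.066995 dn(u+v)=0.366199

sn u = 0.9637422368804835, cn u = 0.2668349693211181, dn u = 0.4383243894610324
sn v = 0.7169267582920756, cn v = 0.6971484944004511, dn v = 0.743596314596583
m = k² = 0.869802447424
D = 1 − m·sn²u·sn²v = 0.584766875710246
sn(u+v) = (sn u·cn v·dn v + sn v·cn u·dn u)/D = 0.5834530844949361/0.584766875710246 = 0.997753307737012
cn(u+v) = (cn u·cn v − sn u·sn v·dn u·dn v)/D = -0.0391764868418187/0.584766875710246 = -0.06699505130867019
dn(u+v) = (dn u·dn v − m·sn u·sn v·cn u·cn v)/D = 0.2141408945309834/0.584766875710246 = 0.3661987424833053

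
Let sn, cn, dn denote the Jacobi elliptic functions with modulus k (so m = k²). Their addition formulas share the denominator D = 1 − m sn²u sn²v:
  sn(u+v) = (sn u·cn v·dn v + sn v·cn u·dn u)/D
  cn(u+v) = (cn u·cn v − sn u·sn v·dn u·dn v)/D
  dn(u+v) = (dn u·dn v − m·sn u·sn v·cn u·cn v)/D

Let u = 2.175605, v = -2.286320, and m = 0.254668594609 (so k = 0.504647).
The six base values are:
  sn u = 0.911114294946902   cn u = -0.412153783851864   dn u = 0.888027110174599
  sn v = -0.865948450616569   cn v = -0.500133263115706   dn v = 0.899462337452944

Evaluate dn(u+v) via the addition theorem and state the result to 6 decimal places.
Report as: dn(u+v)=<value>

m = k² = 0.254668594609
D = 1 − m·sn²u·sn²v = 0.841472287927179
dn(u+v) = (dn u·dn v − m·sn u·sn v·cn u·cn v)/D = 0.8401645777495075/0.841472287927179 = 0.9984459260317499

dn(u+v)=0.998446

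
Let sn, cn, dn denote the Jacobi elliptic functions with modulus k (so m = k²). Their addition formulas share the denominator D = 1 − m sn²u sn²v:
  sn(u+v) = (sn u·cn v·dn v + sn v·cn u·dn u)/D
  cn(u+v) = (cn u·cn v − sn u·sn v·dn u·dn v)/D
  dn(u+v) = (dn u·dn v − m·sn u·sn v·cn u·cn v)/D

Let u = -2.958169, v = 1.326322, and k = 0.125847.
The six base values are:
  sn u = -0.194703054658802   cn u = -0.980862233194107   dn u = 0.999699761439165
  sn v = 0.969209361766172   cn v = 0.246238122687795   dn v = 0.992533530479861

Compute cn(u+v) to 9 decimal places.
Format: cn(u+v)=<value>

cn(u+v)=-0.054313501

m = k² = 0.015837467409
D = 1 − m·sn²u·sn²v = 0.9994360164131108
cn(u+v) = (cn u·cn v − sn u·sn v·dn u·dn v)/D = -0.05428286867617188/0.9994360164131108 = -0.05431350059905625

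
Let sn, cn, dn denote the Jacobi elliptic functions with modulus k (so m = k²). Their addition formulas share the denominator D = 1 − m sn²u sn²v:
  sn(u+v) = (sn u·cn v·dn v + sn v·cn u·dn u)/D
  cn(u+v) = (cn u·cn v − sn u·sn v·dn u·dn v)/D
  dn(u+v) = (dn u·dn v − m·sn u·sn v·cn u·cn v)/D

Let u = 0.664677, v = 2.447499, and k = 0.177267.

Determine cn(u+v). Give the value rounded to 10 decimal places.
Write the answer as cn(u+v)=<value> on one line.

sn u = 0.6156968543675076, cn u = 0.7879831111908149, dn u = 0.9940260879640908
sn v = 0.6574759722829374, cn v = -0.7534755111286671, dn v = 0.9931849670673602
m = k² = 0.031423589289
D = 1 − m·sn²u·sn²v = 0.994850685337515
cn(u+v) = (cn u·cn v − sn u·sn v·dn u·dn v)/D = -0.9933713058202276/0.994850685337515 = -0.9985129632626373

cn(u+v)=-0.9985129633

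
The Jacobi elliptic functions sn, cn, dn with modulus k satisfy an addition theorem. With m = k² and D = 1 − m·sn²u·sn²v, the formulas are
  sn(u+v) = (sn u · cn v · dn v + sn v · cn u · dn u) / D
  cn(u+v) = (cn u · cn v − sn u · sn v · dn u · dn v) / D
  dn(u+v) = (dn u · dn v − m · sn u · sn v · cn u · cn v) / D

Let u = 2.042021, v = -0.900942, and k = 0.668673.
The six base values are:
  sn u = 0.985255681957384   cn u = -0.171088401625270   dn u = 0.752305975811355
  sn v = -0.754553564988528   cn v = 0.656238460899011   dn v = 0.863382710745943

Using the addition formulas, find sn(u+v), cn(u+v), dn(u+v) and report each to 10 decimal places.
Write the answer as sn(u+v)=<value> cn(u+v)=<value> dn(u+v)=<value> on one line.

sn(u+v)=0.8704562744 cn(u+v)=0.4922457458 dn(u+v)=0.8131525621

m = k² = 0.447123580929
D = 1 − m·sn²u·sn²v = 0.7528812937085573
sn(u+v) = (sn u·cn v·dn v + sn v·cn u·dn u)/D = 0.6553502460107423/0.7528812937085573 = 0.8704562744315313
cn(u+v) = (cn u·cn v − sn u·sn v·dn u·dn v)/D = 0.3706026139545302/0.7528812937085573 = 0.4922457458452828
dn(u+v) = (dn u·dn v − m·sn u·sn v·cn u·cn v)/D = 0.6122073529453478/0.7528812937085573 = 0.8131525621120495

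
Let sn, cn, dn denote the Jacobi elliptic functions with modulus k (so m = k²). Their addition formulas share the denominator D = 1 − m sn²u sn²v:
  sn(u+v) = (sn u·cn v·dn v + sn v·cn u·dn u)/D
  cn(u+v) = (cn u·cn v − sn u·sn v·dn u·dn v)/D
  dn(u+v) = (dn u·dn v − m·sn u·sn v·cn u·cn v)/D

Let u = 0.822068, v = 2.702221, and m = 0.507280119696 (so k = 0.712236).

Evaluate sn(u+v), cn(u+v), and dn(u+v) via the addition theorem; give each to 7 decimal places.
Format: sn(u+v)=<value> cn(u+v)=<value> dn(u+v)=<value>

sn(u+v)=0.1944152 cn(u+v)=-0.9809193 dn(u+v)=0.9903667

sn u = 0.7042717540890608, cn u = 0.7099304870142692, dn u = 0.865095207630255
sn v = 0.8112958974546455, cn v = -0.5846357556404341, dn v = 0.8161542140310918
m = k² = 0.507280119696
D = 1 − m·sn²u·sn²v = 0.8343898525914429
sn(u+v) = (sn u·cn v·dn v + sn v·cn u·dn u)/D = 0.1622180944144777/0.8343898525914429 = 0.194415229176939
cn(u+v) = (cn u·cn v − sn u·sn v·dn u·dn v)/D = -0.8184691295046536/0.8343898525914429 = -0.9809193232188253
dn(u+v) = (dn u·dn v − m·sn u·sn v·cn u·cn v)/D = 0.8263519206670608/0.8343898525914429 = 0.9903666950174214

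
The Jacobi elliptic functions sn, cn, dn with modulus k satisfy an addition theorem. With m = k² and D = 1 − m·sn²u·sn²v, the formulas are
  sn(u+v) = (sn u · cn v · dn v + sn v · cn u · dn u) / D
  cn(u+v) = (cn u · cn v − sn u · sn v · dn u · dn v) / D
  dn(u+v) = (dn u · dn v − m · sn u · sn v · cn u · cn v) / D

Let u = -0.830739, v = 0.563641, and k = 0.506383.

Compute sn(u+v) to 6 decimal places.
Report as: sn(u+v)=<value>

sn(u+v)=-0.263160

sn u = -0.7239383984848412, cn u = 0.6898646209215278, dn u = 0.9303825557366498
sn v = 0.5282021117608999, cn v = 0.8491186778839138, dn v = 0.9635654748480195
m = k² = 0.256423742689
D = 1 − m·sn²u·sn²v = 0.9625060041909771
sn(u+v) = (sn u·cn v·dn v + sn v·cn u·dn u)/D = -0.2532927710047732/0.9625060041909771 = -0.263159678902653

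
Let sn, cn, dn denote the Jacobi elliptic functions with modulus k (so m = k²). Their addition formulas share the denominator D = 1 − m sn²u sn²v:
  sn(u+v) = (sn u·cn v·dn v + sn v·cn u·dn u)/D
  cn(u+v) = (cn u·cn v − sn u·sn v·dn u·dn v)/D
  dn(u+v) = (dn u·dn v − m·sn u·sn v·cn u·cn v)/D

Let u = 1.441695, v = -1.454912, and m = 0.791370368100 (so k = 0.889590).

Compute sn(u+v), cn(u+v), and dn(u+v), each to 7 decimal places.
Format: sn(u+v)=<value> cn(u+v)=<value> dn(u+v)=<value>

sn(u+v)=-0.0132163 cn(u+v)=0.9999127 dn(u+v)=0.9999309

sn u = 0.923369823443714, cn u = 0.3839116684258561, dn u = 0.570322944985216
sn v = -0.9262282827697633, cn v = 0.376963085987707, dn v = 0.5666429966776232
m = k² = 0.7913703681
D = 1 − m·sn²u·sn²v = 0.4211484298264194
sn(u+v) = (sn u·cn v·dn v + sn v·cn u·dn u)/D = -0.005566028500991599/0.4211484298264194 = -0.01321631070377181
cn(u+v) = (cn u·cn v − sn u·sn v·dn u·dn v)/D = 0.4211116470391013/0.4211484298264194 = 0.9999126607516185
dn(u+v) = (dn u·dn v − m·sn u·sn v·cn u·cn v)/D = 0.421119321283702/0.4211484298264194 = 0.9999308829366182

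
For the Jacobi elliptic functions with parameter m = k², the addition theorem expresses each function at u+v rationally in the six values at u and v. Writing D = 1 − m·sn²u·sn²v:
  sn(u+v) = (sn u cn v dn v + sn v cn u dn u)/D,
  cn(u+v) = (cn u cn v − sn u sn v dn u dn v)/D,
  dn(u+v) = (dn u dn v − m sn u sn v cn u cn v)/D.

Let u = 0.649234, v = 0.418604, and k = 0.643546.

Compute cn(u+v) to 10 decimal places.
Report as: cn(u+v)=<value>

cn(u+v)=0.5391972486

sn u = 0.5907400030428342, cn u = 0.8068619763038485, dn u = 0.9249173008946561
sn v = 0.4020279127934494, cn v = 0.9156274118520823, dn v = 0.9659514344658691
m = k² = 0.414151454116
D = 1 − m·sn²u·sn²v = 0.9766404556755331
cn(u+v) = (cn u·cn v − sn u·sn v·dn u·dn v)/D = 0.5266018465866025/0.9766404556755331 = 0.5391972486152612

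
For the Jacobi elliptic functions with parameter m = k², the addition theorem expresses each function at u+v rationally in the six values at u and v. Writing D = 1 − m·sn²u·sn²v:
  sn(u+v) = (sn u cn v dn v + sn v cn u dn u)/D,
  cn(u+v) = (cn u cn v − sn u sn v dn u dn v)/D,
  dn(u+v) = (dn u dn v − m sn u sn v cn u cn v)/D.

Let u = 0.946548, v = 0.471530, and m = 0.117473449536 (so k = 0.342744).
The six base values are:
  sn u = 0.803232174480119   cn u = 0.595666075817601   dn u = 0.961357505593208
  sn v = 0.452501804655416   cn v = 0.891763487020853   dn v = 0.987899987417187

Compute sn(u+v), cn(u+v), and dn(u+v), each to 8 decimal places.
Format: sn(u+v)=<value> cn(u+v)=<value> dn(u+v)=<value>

sn(u+v)=0.98198970 cn(u+v)=0.18893444 dn(u+v)=0.94165806

m = k² = 0.117473449536
D = 1 − m·sn²u·sn²v = 0.9844810424337519
sn(u+v) = (sn u·cn v·dn v + sn v·cn u·dn u)/D = 0.9667502463096232/0.9844810424337519 = 0.981989702838466
cn(u+v) = (cn u·cn v − sn u·sn v·dn u·dn v)/D = 0.1860023767905389/0.9844810424337519 = 0.18893444238471
dn(u+v) = (dn u·dn v − m·sn u·sn v·cn u·cn v)/D = 0.9270445121910359/0.9844810424337519 = 0.9416580637238822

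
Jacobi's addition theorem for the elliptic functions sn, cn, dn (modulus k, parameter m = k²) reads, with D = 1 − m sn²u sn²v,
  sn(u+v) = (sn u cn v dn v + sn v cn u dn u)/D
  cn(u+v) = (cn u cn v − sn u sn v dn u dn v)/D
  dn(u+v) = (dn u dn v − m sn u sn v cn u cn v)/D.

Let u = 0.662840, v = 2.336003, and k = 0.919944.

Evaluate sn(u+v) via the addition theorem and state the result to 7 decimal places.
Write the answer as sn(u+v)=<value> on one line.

sn(u+v)=0.9672100

sn u = 0.5856520871813091, cn u = 0.8105625409431257, dn u = 0.8424547385058073
sn v = 0.9998659229840589, cn v = 0.0163748604646286, dn v = 0.3923390875164665
m = k² = 0.846296963136
D = 1 − m·sn²u·sn²v = 0.7098078182872798
sn(u+v) = (sn u·cn v·dn v + sn v·cn u·dn u)/D = 0.6865332178928169/0.7098078182872798 = 0.9672099971360938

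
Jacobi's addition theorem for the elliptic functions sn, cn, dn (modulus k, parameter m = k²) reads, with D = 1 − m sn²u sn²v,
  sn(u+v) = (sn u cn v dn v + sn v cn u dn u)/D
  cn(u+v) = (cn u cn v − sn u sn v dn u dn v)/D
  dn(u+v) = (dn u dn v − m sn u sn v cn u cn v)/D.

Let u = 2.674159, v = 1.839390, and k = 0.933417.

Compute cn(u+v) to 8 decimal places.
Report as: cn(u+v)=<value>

sn u = 0.9970069396555742, cn u = -0.0773121095212526, dn u = 0.3659787017390334
sn v = 0.9724777398556162, cn v = 0.2329958057247221, dn v = 0.4195607601203803
m = k² = 0.871267295889
D = 1 − m·sn²u·sn²v = 0.1809562264750373
cn(u+v) = (cn u·cn v − sn u·sn v·dn u·dn v)/D = -0.166890711680917/0.1809562264750373 = -0.9222711753659354

cn(u+v)=-0.92227118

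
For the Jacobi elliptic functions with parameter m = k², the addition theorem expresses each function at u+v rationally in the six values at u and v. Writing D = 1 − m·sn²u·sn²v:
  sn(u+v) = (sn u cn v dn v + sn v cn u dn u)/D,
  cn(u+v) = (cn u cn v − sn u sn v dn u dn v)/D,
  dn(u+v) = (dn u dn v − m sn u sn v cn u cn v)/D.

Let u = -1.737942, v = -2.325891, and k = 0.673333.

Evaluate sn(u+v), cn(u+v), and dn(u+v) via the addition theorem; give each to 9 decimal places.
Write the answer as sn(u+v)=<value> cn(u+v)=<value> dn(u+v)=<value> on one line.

sn u = -0.9983134845079488, cn u = 0.05805330868776984, dn u = 0.7403719587694093
sn v = -0.9272293364345951, cn v = -0.374494002161664, dn v = 0.7811574221017588
m = k² = 0.453377328889
D = 1 − m·sn²u·sn²v = 0.6115205935453744
sn(u+v) = (sn u·cn v·dn v + sn v·cn u·dn u)/D = 0.2521921152258173/0.6115205935453744 = 0.4124016719759166
cn(u+v) = (cn u·cn v − sn u·sn v·dn u·dn v)/D = -0.5570965565752629/0.6115205935453744 = -0.9110021190707893
dn(u+v) = (dn u·dn v − m·sn u·sn v·cn u·cn v)/D = 0.5874710605265931/0.6115205935453744 = 0.9606725705190877

sn(u+v)=0.412401672 cn(u+v)=-0.911002119 dn(u+v)=0.960672571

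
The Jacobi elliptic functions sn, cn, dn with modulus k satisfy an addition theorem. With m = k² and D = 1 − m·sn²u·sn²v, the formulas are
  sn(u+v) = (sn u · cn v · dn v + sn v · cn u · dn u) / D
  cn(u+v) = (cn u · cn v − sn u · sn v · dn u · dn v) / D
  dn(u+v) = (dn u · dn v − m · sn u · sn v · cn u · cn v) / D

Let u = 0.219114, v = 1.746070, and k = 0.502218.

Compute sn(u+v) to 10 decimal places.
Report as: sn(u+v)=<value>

sn(u+v)=0.9710115762

sn u = 0.2169375938510934, cn u = 0.9761854743715961, dn u = 0.9940472349106712
sn v = 0.9986933857024769, cn v = -0.05110304642703473, dn v = 0.8651218214889371
m = k² = 0.252222919524
D = 1 − m·sn²u·sn²v = 0.9881609042395092
sn(u+v) = (sn u·cn v·dn v + sn v·cn u·dn u)/D = 0.9595156771468399/0.9881609042395092 = 0.9710115761818013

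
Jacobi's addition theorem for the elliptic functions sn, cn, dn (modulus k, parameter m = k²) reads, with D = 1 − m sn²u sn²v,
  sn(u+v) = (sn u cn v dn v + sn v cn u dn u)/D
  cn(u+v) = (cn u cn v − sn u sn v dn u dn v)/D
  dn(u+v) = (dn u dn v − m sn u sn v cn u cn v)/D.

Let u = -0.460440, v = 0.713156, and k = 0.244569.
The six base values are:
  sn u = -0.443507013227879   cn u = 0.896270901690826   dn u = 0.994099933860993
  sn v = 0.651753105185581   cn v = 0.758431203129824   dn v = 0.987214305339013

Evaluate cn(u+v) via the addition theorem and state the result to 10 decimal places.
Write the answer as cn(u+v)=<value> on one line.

cn(u+v)=0.9682765996

m = k² = 0.059813995761
D = 1 − m·sn²u·sn²v = 0.9950023019080338
cn(u+v) = (cn u·cn v − sn u·sn v·dn u·dn v)/D = 0.9634374454557951/0.9950023019080338 = 0.9682765995699613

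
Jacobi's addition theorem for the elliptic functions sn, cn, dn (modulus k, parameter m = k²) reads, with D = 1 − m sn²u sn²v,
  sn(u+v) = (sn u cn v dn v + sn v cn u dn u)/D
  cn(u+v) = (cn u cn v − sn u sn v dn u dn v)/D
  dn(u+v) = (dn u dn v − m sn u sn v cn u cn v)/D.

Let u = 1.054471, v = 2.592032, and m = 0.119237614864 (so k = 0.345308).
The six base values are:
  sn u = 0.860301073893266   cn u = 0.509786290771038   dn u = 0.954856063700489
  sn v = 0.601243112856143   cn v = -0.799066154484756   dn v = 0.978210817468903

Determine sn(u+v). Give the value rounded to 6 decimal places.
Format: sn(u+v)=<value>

sn(u+v)=-0.392305

m = k² = 0.119237614864
D = 1 − m·sn²u·sn²v = 0.9680982549849035
sn(u+v) = (sn u·cn v·dn v + sn v·cn u·dn u)/D = -0.3797901385330089/0.9680982549849035 = -0.3923053642307529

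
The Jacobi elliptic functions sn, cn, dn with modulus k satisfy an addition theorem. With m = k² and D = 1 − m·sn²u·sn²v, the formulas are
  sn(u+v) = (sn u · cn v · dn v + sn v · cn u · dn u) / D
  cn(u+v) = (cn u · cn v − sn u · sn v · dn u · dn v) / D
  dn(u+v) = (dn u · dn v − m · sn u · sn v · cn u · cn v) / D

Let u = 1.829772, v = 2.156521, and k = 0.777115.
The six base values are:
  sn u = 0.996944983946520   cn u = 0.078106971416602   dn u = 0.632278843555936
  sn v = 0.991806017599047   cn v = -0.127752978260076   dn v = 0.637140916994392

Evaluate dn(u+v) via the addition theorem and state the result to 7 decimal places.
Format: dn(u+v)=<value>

dn(u+v)=0.9981357

m = k² = 0.603907723225
D = 1 − m·sn²u·sn²v = 0.4095726771973788
dn(u+v) = (dn u·dn v − m·sn u·sn v·cn u·cn v)/D = 0.4088091179569448/0.4095726771973788 = 0.9981357173392062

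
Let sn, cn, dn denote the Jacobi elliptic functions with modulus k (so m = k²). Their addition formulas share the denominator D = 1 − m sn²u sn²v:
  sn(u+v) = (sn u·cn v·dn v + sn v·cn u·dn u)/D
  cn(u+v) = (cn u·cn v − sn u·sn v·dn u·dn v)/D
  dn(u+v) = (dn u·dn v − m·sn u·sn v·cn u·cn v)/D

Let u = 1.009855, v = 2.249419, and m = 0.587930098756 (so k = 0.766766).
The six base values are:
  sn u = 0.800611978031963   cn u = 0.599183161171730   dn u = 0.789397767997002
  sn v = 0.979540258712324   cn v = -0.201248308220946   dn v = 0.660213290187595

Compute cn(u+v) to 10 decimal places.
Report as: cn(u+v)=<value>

cn(u+v)=-0.8290940896

m = k² = 0.587930098756
D = 1 − m·sn²u·sn²v = 0.6384116404734305
cn(u+v) = (cn u·cn v − sn u·sn v·dn u·dn v)/D = -0.529303317859852/0.6384116404734305 = -0.8290940896179988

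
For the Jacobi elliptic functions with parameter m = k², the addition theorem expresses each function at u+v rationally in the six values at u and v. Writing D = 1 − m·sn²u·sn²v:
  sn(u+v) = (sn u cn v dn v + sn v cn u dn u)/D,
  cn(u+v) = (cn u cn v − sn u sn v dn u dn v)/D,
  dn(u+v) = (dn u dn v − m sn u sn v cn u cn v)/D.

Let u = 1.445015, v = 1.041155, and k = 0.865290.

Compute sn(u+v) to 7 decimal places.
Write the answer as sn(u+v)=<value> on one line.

sn u = 0.9295373812363744, cn u = 0.3687278900276235, dn u = 0.5941971910084516
sn v = 0.8010363988473312, cn v = 0.5986156427305416, dn v = 0.7208137669537468
m = k² = 0.7487267841
D = 1 − m·sn²u·sn²v = 0.5848915347620773
sn(u+v) = (sn u·cn v·dn v + sn v·cn u·dn u)/D = 0.5765911862510098/0.5848915347620773 = 0.9858087388554121

sn(u+v)=0.9858087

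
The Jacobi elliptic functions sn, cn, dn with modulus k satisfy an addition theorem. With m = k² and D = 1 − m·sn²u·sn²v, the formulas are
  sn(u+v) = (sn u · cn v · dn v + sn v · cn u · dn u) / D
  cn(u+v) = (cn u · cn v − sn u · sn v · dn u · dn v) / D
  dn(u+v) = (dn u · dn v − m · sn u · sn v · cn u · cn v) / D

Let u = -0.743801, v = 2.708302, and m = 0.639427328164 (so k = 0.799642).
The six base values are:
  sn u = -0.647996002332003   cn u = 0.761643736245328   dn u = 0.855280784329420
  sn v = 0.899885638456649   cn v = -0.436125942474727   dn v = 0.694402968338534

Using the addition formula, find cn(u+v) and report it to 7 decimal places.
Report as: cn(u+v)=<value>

m = k² = 0.639427328164
D = 1 − m·sn²u·sn²v = 0.7825744945827756
cn(u+v) = (cn u·cn v − sn u·sn v·dn u·dn v)/D = 0.01414928810091791/0.7825744945827756 = 0.01808043604648974

cn(u+v)=0.0180804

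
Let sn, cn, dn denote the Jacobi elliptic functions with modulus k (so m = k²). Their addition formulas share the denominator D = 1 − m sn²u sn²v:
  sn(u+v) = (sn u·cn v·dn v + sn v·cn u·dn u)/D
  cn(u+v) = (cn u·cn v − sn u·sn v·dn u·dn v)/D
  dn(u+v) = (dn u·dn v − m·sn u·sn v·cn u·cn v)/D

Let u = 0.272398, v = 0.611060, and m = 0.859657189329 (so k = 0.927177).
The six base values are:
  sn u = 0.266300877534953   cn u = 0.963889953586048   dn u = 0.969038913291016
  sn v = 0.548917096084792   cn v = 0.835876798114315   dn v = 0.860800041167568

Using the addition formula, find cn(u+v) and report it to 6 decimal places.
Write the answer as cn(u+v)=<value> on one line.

m = k² = 0.859657189329
D = 1 − m·sn²u·sn²v = 0.9816310636643271
cn(u+v) = (cn u·cn v − sn u·sn v·dn u·dn v)/D = 0.6837598012198977/0.9816310636643271 = 0.6965547714713644

cn(u+v)=0.696555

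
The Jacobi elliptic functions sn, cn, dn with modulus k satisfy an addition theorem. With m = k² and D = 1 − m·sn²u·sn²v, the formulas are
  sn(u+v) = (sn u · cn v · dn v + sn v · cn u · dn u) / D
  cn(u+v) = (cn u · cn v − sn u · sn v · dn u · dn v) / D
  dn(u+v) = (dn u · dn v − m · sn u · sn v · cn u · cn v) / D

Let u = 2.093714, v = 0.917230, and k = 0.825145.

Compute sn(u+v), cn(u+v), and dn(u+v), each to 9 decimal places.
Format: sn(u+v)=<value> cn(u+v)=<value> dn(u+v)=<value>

sn(u+v)=0.825813612 cn(u+v)=-0.563943152 dn(u+v)=0.731896353

sn u = 0.9996676297968703, cn u = -0.02578041769070954, dn u = 0.5653213703302621
sn v = 0.7473683808231895, cn v = 0.664409891065541, dn v = 0.7872082287974354
m = k² = 0.680864271025
D = 1 − m·sn²u·sn²v = 0.6199495563809889
sn(u+v) = (sn u·cn v·dn v + sn v·cn u·dn u)/D = 0.5119627823154885/0.6199495563809889 = 0.8258136118430622
cn(u+v) = (cn u·cn v − sn u·sn v·dn u·dn v)/D = -0.3496163068004246/0.6199495563809889 = -0.5639431518289022
dn(u+v) = (dn u·dn v − m·sn u·sn v·cn u·cn v)/D = 0.453738819593979/0.6199495563809889 = 0.7318963533786846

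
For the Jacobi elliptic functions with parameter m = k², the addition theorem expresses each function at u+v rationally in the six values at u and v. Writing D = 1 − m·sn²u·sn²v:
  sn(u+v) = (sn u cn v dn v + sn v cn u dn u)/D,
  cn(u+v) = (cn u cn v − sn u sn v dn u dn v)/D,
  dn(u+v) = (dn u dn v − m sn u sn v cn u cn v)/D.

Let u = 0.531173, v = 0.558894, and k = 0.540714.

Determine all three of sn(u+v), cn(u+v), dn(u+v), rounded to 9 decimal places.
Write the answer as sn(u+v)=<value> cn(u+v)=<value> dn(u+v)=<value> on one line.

sn u = 0.5006013339907421, cn u = 0.865677944969542, dn u = 0.9626687768021474
sn v = 0.5234800619112222, cn v = 0.852037924497157, dn v = 0.9591042697288473
m = k² = 0.292371629796
D = 1 − m·sn²u·sn²v = 0.9799220428039135
sn(u+v) = (sn u·cn v·dn v + sn v·cn u·dn u)/D = 0.8453359468162355/0.9799220428039135 = 0.8626563235555164
cn(u+v) = (cn u·cn v − sn u·sn v·dn u·dn v)/D = 0.4956352963553884/0.9799220428039135 = 0.5057905371096618
dn(u+v) = (dn u·dn v − m·sn u·sn v·cn u·cn v)/D = 0.8667874768263729/0.9799220428039135 = 0.8845473812857384

sn(u+v)=0.862656324 cn(u+v)=0.505790537 dn(u+v)=0.884547381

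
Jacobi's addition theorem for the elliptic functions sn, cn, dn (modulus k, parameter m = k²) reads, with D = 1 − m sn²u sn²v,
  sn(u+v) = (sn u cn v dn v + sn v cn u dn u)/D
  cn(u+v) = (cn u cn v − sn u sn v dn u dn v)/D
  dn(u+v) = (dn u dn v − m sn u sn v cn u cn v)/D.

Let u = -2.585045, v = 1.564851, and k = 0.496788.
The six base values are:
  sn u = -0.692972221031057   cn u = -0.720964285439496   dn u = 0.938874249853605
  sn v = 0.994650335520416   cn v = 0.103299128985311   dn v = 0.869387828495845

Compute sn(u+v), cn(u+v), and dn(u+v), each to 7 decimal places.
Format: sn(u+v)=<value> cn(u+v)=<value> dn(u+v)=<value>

sn(u+v)=-0.8332006 cn(u+v)=0.5529709 dn(u+v)=0.9103114

m = k² = 0.246798316944
D = 1 − m·sn²u·sn²v = 0.8827494977651452
sn(u+v) = (sn u·cn v·dn v + sn v·cn u·dn u)/D = -0.7355074026008079/0.8827494977651452 = -0.8332005902726541
cn(u+v) = (cn u·cn v − sn u·sn v·dn u·dn v)/D = 0.4881347524239891/0.8827494977651452 = 0.5529708639424874
dn(u+v) = (dn u·dn v − m·sn u·sn v·cn u·cn v)/D = 0.8035769466049216/0.8827494977651452 = 0.91031141749651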